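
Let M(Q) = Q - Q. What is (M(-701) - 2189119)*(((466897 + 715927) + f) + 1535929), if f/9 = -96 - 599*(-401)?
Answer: -10682200201920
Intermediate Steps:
M(Q) = 0
f = 2160927 (f = 9*(-96 - 599*(-401)) = 9*(-96 + 240199) = 9*240103 = 2160927)
(M(-701) - 2189119)*(((466897 + 715927) + f) + 1535929) = (0 - 2189119)*(((466897 + 715927) + 2160927) + 1535929) = -2189119*((1182824 + 2160927) + 1535929) = -2189119*(3343751 + 1535929) = -2189119*4879680 = -10682200201920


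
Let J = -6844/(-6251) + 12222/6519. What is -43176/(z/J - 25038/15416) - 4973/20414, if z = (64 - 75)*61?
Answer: 136850030383807837739/722241054809667886 ≈ 189.48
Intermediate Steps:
z = -671 (z = -11*61 = -671)
J = 40338586/13583423 (J = -6844*(-1/6251) + 12222*(1/6519) = 6844/6251 + 4074/2173 = 40338586/13583423 ≈ 2.9697)
-43176/(z/J - 25038/15416) - 4973/20414 = -43176/(-671/40338586/13583423 - 25038/15416) - 4973/20414 = -43176/(-671*13583423/40338586 - 25038*1/15416) - 4973*1/20414 = -43176/(-9114476833/40338586 - 12519/7708) - 4973/20414 = -43176/(-35379693093449/155464910444) - 4973/20414 = -43176*(-155464910444/35379693093449) - 4973/20414 = 6712352973330144/35379693093449 - 4973/20414 = 136850030383807837739/722241054809667886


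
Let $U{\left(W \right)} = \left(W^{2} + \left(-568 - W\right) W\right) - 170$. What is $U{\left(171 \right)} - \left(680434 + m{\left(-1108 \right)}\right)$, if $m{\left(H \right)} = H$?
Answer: $-776624$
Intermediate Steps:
$U{\left(W \right)} = -170 + W^{2} + W \left(-568 - W\right)$ ($U{\left(W \right)} = \left(W^{2} + W \left(-568 - W\right)\right) - 170 = -170 + W^{2} + W \left(-568 - W\right)$)
$U{\left(171 \right)} - \left(680434 + m{\left(-1108 \right)}\right) = \left(-170 - 97128\right) - 679326 = \left(-170 - 97128\right) + \left(-680434 + 1108\right) = -97298 - 679326 = -776624$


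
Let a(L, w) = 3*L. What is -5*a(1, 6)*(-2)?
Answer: 30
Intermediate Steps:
-5*a(1, 6)*(-2) = -15*(-2) = 30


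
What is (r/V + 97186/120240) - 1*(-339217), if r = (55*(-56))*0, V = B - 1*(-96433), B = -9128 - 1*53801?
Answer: 20393774633/60120 ≈ 3.3922e+5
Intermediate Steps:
B = -62929 (B = -9128 - 53801 = -62929)
V = 33504 (V = -62929 - 1*(-96433) = -62929 + 96433 = 33504)
r = 0 (r = -3080*0 = 0)
(r/V + 97186/120240) - 1*(-339217) = (0/33504 + 97186/120240) - 1*(-339217) = (0*(1/33504) + 97186*(1/120240)) + 339217 = (0 + 48593/60120) + 339217 = 48593/60120 + 339217 = 20393774633/60120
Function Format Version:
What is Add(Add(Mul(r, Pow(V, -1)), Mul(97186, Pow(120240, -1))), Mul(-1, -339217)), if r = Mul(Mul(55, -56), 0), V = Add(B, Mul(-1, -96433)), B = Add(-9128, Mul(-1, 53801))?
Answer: Rational(20393774633, 60120) ≈ 3.3922e+5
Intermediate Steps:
B = -62929 (B = Add(-9128, -53801) = -62929)
V = 33504 (V = Add(-62929, Mul(-1, -96433)) = Add(-62929, 96433) = 33504)
r = 0 (r = Mul(-3080, 0) = 0)
Add(Add(Mul(r, Pow(V, -1)), Mul(97186, Pow(120240, -1))), Mul(-1, -339217)) = Add(Add(Mul(0, Pow(33504, -1)), Mul(97186, Pow(120240, -1))), Mul(-1, -339217)) = Add(Add(Mul(0, Rational(1, 33504)), Mul(97186, Rational(1, 120240))), 339217) = Add(Add(0, Rational(48593, 60120)), 339217) = Add(Rational(48593, 60120), 339217) = Rational(20393774633, 60120)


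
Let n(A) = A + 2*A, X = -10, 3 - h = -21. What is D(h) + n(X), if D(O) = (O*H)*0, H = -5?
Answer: -30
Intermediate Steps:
h = 24 (h = 3 - 1*(-21) = 3 + 21 = 24)
D(O) = 0 (D(O) = (O*(-5))*0 = -5*O*0 = 0)
n(A) = 3*A
D(h) + n(X) = 0 + 3*(-10) = 0 - 30 = -30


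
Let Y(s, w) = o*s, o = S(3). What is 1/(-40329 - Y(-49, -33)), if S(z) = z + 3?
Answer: -1/40035 ≈ -2.4978e-5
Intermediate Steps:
S(z) = 3 + z
o = 6 (o = 3 + 3 = 6)
Y(s, w) = 6*s
1/(-40329 - Y(-49, -33)) = 1/(-40329 - 6*(-49)) = 1/(-40329 - 1*(-294)) = 1/(-40329 + 294) = 1/(-40035) = -1/40035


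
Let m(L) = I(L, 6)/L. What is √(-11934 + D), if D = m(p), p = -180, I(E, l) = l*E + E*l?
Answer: I*√11922 ≈ 109.19*I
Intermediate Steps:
I(E, l) = 2*E*l (I(E, l) = E*l + E*l = 2*E*l)
m(L) = 12 (m(L) = (2*L*6)/L = (12*L)/L = 12)
D = 12
√(-11934 + D) = √(-11934 + 12) = √(-11922) = I*√11922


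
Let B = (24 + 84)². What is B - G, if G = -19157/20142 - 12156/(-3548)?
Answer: 208344268177/17865954 ≈ 11662.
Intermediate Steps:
B = 11664 (B = 108² = 11664)
G = 44219279/17865954 (G = -19157*1/20142 - 12156*(-1/3548) = -19157/20142 + 3039/887 = 44219279/17865954 ≈ 2.4751)
B - G = 11664 - 1*44219279/17865954 = 11664 - 44219279/17865954 = 208344268177/17865954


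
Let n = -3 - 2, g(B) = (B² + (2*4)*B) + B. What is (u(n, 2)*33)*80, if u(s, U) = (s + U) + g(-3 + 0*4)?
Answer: -55440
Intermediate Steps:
g(B) = B² + 9*B (g(B) = (B² + 8*B) + B = B² + 9*B)
n = -5
u(s, U) = -18 + U + s (u(s, U) = (s + U) + (-3 + 0*4)*(9 + (-3 + 0*4)) = (U + s) + (-3 + 0)*(9 + (-3 + 0)) = (U + s) - 3*(9 - 3) = (U + s) - 3*6 = (U + s) - 18 = -18 + U + s)
(u(n, 2)*33)*80 = ((-18 + 2 - 5)*33)*80 = -21*33*80 = -693*80 = -55440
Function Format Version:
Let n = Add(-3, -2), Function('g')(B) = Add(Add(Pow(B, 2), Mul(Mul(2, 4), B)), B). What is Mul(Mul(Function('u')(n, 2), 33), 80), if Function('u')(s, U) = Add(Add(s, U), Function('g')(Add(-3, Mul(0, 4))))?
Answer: -55440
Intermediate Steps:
Function('g')(B) = Add(Pow(B, 2), Mul(9, B)) (Function('g')(B) = Add(Add(Pow(B, 2), Mul(8, B)), B) = Add(Pow(B, 2), Mul(9, B)))
n = -5
Function('u')(s, U) = Add(-18, U, s) (Function('u')(s, U) = Add(Add(s, U), Mul(Add(-3, Mul(0, 4)), Add(9, Add(-3, Mul(0, 4))))) = Add(Add(U, s), Mul(Add(-3, 0), Add(9, Add(-3, 0)))) = Add(Add(U, s), Mul(-3, Add(9, -3))) = Add(Add(U, s), Mul(-3, 6)) = Add(Add(U, s), -18) = Add(-18, U, s))
Mul(Mul(Function('u')(n, 2), 33), 80) = Mul(Mul(Add(-18, 2, -5), 33), 80) = Mul(Mul(-21, 33), 80) = Mul(-693, 80) = -55440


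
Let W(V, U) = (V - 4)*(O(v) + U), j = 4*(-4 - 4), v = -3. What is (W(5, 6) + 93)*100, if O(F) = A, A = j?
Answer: 6700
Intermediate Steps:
j = -32 (j = 4*(-8) = -32)
A = -32
O(F) = -32
W(V, U) = (-32 + U)*(-4 + V) (W(V, U) = (V - 4)*(-32 + U) = (-4 + V)*(-32 + U) = (-32 + U)*(-4 + V))
(W(5, 6) + 93)*100 = ((128 - 32*5 - 4*6 + 6*5) + 93)*100 = ((128 - 160 - 24 + 30) + 93)*100 = (-26 + 93)*100 = 67*100 = 6700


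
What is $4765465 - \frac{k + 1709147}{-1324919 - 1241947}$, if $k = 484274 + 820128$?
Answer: $\frac{12232313096239}{2566866} \approx 4.7655 \cdot 10^{6}$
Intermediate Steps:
$k = 1304402$
$4765465 - \frac{k + 1709147}{-1324919 - 1241947} = 4765465 - \frac{1304402 + 1709147}{-1324919 - 1241947} = 4765465 - \frac{3013549}{-2566866} = 4765465 - 3013549 \left(- \frac{1}{2566866}\right) = 4765465 - - \frac{3013549}{2566866} = 4765465 + \frac{3013549}{2566866} = \frac{12232313096239}{2566866}$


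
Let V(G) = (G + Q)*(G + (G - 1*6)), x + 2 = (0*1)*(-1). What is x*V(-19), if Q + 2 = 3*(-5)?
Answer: -3168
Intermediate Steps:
Q = -17 (Q = -2 + 3*(-5) = -2 - 15 = -17)
x = -2 (x = -2 + (0*1)*(-1) = -2 + 0*(-1) = -2 + 0 = -2)
V(G) = (-17 + G)*(-6 + 2*G) (V(G) = (G - 17)*(G + (G - 1*6)) = (-17 + G)*(G + (G - 6)) = (-17 + G)*(G + (-6 + G)) = (-17 + G)*(-6 + 2*G))
x*V(-19) = -2*(102 - 40*(-19) + 2*(-19)**2) = -2*(102 + 760 + 2*361) = -2*(102 + 760 + 722) = -2*1584 = -3168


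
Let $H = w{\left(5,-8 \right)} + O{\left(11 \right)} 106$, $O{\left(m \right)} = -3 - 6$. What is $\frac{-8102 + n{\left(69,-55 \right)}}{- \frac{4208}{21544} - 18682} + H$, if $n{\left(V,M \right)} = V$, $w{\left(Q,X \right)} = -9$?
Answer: $- \frac{48428006507}{50311152} \approx -962.57$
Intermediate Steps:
$O{\left(m \right)} = -9$ ($O{\left(m \right)} = -3 - 6 = -9$)
$H = -963$ ($H = -9 - 954 = -963$)
$\frac{-8102 + n{\left(69,-55 \right)}}{- \frac{4208}{21544} - 18682} + H = \frac{-8102 + 69}{- \frac{4208}{21544} - 18682} - 963 = - \frac{8033}{\left(-4208\right) \frac{1}{21544} - 18682} - 963 = - \frac{8033}{- \frac{526}{2693} - 18682} - 963 = - \frac{8033}{- \frac{50311152}{2693}} - 963 = \left(-8033\right) \left(- \frac{2693}{50311152}\right) - 963 = \frac{21632869}{50311152} - 963 = - \frac{48428006507}{50311152}$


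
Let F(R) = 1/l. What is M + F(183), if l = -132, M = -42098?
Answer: -5556937/132 ≈ -42098.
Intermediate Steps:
F(R) = -1/132 (F(R) = 1/(-132) = -1/132)
M + F(183) = -42098 - 1/132 = -5556937/132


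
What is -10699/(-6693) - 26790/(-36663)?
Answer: 190520969/81795153 ≈ 2.3292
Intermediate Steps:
-10699/(-6693) - 26790/(-36663) = -10699*(-1/6693) - 26790*(-1/36663) = 10699/6693 + 8930/12221 = 190520969/81795153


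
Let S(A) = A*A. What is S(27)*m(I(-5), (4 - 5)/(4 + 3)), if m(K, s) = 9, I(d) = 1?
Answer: 6561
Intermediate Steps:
S(A) = A**2
S(27)*m(I(-5), (4 - 5)/(4 + 3)) = 27**2*9 = 729*9 = 6561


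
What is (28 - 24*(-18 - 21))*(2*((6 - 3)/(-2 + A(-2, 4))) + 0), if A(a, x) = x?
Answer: 2892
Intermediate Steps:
(28 - 24*(-18 - 21))*(2*((6 - 3)/(-2 + A(-2, 4))) + 0) = (28 - 24*(-18 - 21))*(2*((6 - 3)/(-2 + 4)) + 0) = (28 - 24*(-39))*(2*(3/2) + 0) = (28 + 936)*(2*(3*(1/2)) + 0) = 964*(2*(3/2) + 0) = 964*(3 + 0) = 964*3 = 2892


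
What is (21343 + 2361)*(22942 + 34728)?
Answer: 1367009680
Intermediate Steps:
(21343 + 2361)*(22942 + 34728) = 23704*57670 = 1367009680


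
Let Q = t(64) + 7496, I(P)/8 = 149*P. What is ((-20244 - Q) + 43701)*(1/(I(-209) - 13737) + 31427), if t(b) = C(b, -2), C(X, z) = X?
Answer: 131326044653538/262865 ≈ 4.9960e+8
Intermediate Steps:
t(b) = b
I(P) = 1192*P (I(P) = 8*(149*P) = 1192*P)
Q = 7560 (Q = 64 + 7496 = 7560)
((-20244 - Q) + 43701)*(1/(I(-209) - 13737) + 31427) = ((-20244 - 1*7560) + 43701)*(1/(1192*(-209) - 13737) + 31427) = ((-20244 - 7560) + 43701)*(1/(-249128 - 13737) + 31427) = (-27804 + 43701)*(1/(-262865) + 31427) = 15897*(-1/262865 + 31427) = 15897*(8261058354/262865) = 131326044653538/262865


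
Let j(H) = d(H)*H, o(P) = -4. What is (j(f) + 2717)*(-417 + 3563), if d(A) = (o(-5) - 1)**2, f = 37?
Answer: 11457732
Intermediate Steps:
d(A) = 25 (d(A) = (-4 - 1)**2 = (-5)**2 = 25)
j(H) = 25*H
(j(f) + 2717)*(-417 + 3563) = (25*37 + 2717)*(-417 + 3563) = (925 + 2717)*3146 = 3642*3146 = 11457732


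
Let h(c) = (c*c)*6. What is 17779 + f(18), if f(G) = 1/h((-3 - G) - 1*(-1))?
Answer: 42669601/2400 ≈ 17779.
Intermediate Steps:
h(c) = 6*c**2 (h(c) = c**2*6 = 6*c**2)
f(G) = 1/(6*(-2 - G)**2) (f(G) = 1/(6*((-3 - G) - 1*(-1))**2) = 1/(6*((-3 - G) + 1)**2) = 1/(6*(-2 - G)**2))
17779 + f(18) = 17779 + 1/(6*(2 + 18)**2) = 17779 + (1/6)/20**2 = 17779 + (1/6)*(1/400) = 17779 + 1/2400 = 42669601/2400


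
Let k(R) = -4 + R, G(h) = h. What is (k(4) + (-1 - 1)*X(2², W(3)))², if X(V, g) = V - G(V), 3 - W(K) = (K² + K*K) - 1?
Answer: 0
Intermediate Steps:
W(K) = 4 - 2*K² (W(K) = 3 - ((K² + K*K) - 1) = 3 - ((K² + K²) - 1) = 3 - (2*K² - 1) = 3 - (-1 + 2*K²) = 3 + (1 - 2*K²) = 4 - 2*K²)
X(V, g) = 0 (X(V, g) = V - V = 0)
(k(4) + (-1 - 1)*X(2², W(3)))² = ((-4 + 4) + (-1 - 1)*0)² = (0 - 2*0)² = (0 + 0)² = 0² = 0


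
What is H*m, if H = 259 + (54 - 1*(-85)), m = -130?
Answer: -51740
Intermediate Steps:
H = 398 (H = 259 + (54 + 85) = 259 + 139 = 398)
H*m = 398*(-130) = -51740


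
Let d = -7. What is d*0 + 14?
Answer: 14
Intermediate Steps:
d*0 + 14 = -7*0 + 14 = 0 + 14 = 14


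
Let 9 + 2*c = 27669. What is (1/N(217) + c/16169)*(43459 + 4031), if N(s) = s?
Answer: 143290579710/3508673 ≈ 40839.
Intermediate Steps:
c = 13830 (c = -9/2 + (1/2)*27669 = -9/2 + 27669/2 = 13830)
(1/N(217) + c/16169)*(43459 + 4031) = (1/217 + 13830/16169)*(43459 + 4031) = (1/217 + 13830*(1/16169))*47490 = (1/217 + 13830/16169)*47490 = (3017279/3508673)*47490 = 143290579710/3508673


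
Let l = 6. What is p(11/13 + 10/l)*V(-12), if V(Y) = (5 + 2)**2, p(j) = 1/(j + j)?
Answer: 39/4 ≈ 9.7500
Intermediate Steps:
p(j) = 1/(2*j)
V(Y) = 49 (V(Y) = 7**2 = 49)
p(11/13 + 10/l)*V(-12) = (1/(2*(11/13 + 10/6)))*49 = (1/(2*(11*(1/13) + 10*(1/6))))*49 = (1/(2*(11/13 + 5/3)))*49 = (1/(2*(98/39)))*49 = ((1/2)*(39/98))*49 = (39/196)*49 = 39/4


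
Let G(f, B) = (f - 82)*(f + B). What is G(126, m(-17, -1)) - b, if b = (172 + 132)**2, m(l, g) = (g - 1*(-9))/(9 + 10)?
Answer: -1650216/19 ≈ -86854.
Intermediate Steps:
m(l, g) = 9/19 + g/19 (m(l, g) = (g + 9)/19 = (9 + g)*(1/19) = 9/19 + g/19)
G(f, B) = (-82 + f)*(B + f)
b = 92416 (b = 304**2 = 92416)
G(126, m(-17, -1)) - b = (126**2 - 82*(9/19 + (1/19)*(-1)) - 82*126 + (9/19 + (1/19)*(-1))*126) - 1*92416 = (15876 - 82*(9/19 - 1/19) - 10332 + (9/19 - 1/19)*126) - 92416 = (15876 - 82*8/19 - 10332 + (8/19)*126) - 92416 = (15876 - 656/19 - 10332 + 1008/19) - 92416 = 105688/19 - 92416 = -1650216/19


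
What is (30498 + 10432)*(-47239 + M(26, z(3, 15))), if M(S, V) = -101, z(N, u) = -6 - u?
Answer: -1937626200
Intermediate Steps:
(30498 + 10432)*(-47239 + M(26, z(3, 15))) = (30498 + 10432)*(-47239 - 101) = 40930*(-47340) = -1937626200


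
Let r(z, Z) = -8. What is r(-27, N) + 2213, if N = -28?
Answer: 2205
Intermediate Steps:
r(-27, N) + 2213 = -8 + 2213 = 2205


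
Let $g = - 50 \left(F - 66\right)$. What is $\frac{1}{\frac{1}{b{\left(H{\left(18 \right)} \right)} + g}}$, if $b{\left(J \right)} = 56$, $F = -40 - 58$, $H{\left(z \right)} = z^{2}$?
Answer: $8256$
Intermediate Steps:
$F = -98$ ($F = -40 - 58 = -98$)
$g = 8200$ ($g = - 50 \left(-98 - 66\right) = \left(-50\right) \left(-164\right) = 8200$)
$\frac{1}{\frac{1}{b{\left(H{\left(18 \right)} \right)} + g}} = \frac{1}{\frac{1}{56 + 8200}} = \frac{1}{\frac{1}{8256}} = 8256$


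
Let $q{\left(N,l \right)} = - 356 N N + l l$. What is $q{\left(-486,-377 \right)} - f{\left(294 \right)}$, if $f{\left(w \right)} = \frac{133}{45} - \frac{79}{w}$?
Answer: $- \frac{370191495119}{4410} \approx -8.3944 \cdot 10^{7}$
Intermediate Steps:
$q{\left(N,l \right)} = l^{2} - 356 N^{2}$ ($q{\left(N,l \right)} = - 356 N^{2} + l^{2} = l^{2} - 356 N^{2}$)
$f{\left(w \right)} = \frac{133}{45} - \frac{79}{w}$ ($f{\left(w \right)} = 133 \cdot \frac{1}{45} - \frac{79}{w} = \frac{133}{45} - \frac{79}{w}$)
$q{\left(-486,-377 \right)} - f{\left(294 \right)} = \left(\left(-377\right)^{2} - 356 \left(-486\right)^{2}\right) - \left(\frac{133}{45} - \frac{79}{294}\right) = \left(142129 - 84085776\right) - \left(\frac{133}{45} - \frac{79}{294}\right) = -83943647 - \frac{11849}{4410} = - \frac{370191495119}{4410}$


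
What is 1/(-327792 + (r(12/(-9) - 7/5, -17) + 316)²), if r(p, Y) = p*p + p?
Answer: -50625/11386538444 ≈ -4.4460e-6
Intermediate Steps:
r(p, Y) = p + p² (r(p, Y) = p² + p = p + p²)
1/(-327792 + (r(12/(-9) - 7/5, -17) + 316)²) = 1/(-327792 + ((12/(-9) - 7/5)*(1 + (12/(-9) - 7/5)) + 316)²) = 1/(-327792 + ((12*(-⅑) - 7*⅕)*(1 + (12*(-⅑) - 7*⅕)) + 316)²) = 1/(-327792 + ((-4/3 - 7/5)*(1 + (-4/3 - 7/5)) + 316)²) = 1/(-327792 + (-41*(1 - 41/15)/15 + 316)²) = 1/(-327792 + (-41/15*(-26/15) + 316)²) = 1/(-327792 + (1066/225 + 316)²) = 1/(-327792 + (72166/225)²) = 1/(-327792 + 5207931556/50625) = 1/(-11386538444/50625) = -50625/11386538444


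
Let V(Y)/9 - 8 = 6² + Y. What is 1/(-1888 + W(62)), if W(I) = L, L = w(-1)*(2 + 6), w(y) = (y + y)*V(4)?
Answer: -1/8800 ≈ -0.00011364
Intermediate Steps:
V(Y) = 396 + 9*Y (V(Y) = 72 + 9*(6² + Y) = 72 + 9*(36 + Y) = 72 + (324 + 9*Y) = 396 + 9*Y)
w(y) = 864*y (w(y) = (y + y)*(396 + 9*4) = (2*y)*(396 + 36) = (2*y)*432 = 864*y)
L = -6912 (L = (864*(-1))*(2 + 6) = -864*8 = -6912)
W(I) = -6912
1/(-1888 + W(62)) = 1/(-1888 - 6912) = 1/(-8800) = -1/8800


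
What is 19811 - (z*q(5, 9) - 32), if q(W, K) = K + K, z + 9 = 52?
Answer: 19069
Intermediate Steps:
z = 43 (z = -9 + 52 = 43)
q(W, K) = 2*K
19811 - (z*q(5, 9) - 32) = 19811 - (43*(2*9) - 32) = 19811 - (43*18 - 32) = 19811 - (774 - 32) = 19811 - 1*742 = 19811 - 742 = 19069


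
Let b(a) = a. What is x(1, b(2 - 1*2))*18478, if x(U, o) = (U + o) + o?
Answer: 18478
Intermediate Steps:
x(U, o) = U + 2*o
x(1, b(2 - 1*2))*18478 = (1 + 2*(2 - 1*2))*18478 = (1 + 2*(2 - 2))*18478 = (1 + 2*0)*18478 = (1 + 0)*18478 = 1*18478 = 18478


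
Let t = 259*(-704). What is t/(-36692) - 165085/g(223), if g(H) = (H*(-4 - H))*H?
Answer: 516088533777/103549254559 ≈ 4.9840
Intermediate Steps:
t = -182336
g(H) = H**2*(-4 - H)
t/(-36692) - 165085/g(223) = -182336/(-36692) - 165085*1/(49729*(-4 - 1*223)) = -182336*(-1/36692) - 165085*1/(49729*(-4 - 223)) = 45584/9173 - 165085/(49729*(-227)) = 45584/9173 - 165085/(-11288483) = 45584/9173 - 165085*(-1/11288483) = 45584/9173 + 165085/11288483 = 516088533777/103549254559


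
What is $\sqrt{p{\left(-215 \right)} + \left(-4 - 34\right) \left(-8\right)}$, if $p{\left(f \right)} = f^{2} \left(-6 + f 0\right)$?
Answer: $7 i \sqrt{5654} \approx 526.35 i$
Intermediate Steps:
$p{\left(f \right)} = - 6 f^{2}$ ($p{\left(f \right)} = f^{2} \left(-6 + 0\right) = f^{2} \left(-6\right) = - 6 f^{2}$)
$\sqrt{p{\left(-215 \right)} + \left(-4 - 34\right) \left(-8\right)} = \sqrt{- 6 \left(-215\right)^{2} + \left(-4 - 34\right) \left(-8\right)} = \sqrt{\left(-6\right) 46225 - -304} = \sqrt{-277350 + 304} = \sqrt{-277046} = 7 i \sqrt{5654}$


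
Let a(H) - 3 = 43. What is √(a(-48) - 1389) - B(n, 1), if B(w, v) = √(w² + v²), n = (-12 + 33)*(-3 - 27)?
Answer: -√396901 + I*√1343 ≈ -630.0 + 36.647*I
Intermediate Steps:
n = -630 (n = 21*(-30) = -630)
a(H) = 46 (a(H) = 3 + 43 = 46)
B(w, v) = √(v² + w²)
√(a(-48) - 1389) - B(n, 1) = √(46 - 1389) - √(1² + (-630)²) = √(-1343) - √(1 + 396900) = I*√1343 - √396901 = -√396901 + I*√1343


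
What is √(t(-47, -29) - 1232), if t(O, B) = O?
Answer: I*√1279 ≈ 35.763*I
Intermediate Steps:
√(t(-47, -29) - 1232) = √(-47 - 1232) = √(-1279) = I*√1279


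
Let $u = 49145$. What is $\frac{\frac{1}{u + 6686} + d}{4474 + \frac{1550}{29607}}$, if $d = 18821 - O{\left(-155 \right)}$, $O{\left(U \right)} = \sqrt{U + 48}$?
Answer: $\frac{7777723756491}{1848889178927} - \frac{29607 i \sqrt{107}}{132463268} \approx 4.2067 - 0.002312 i$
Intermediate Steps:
$O{\left(U \right)} = \sqrt{48 + U}$
$d = 18821 - i \sqrt{107}$ ($d = 18821 - \sqrt{48 - 155} = 18821 - \sqrt{-107} = 18821 - i \sqrt{107} \approx 18821.0 - 10.344 i$)
$\frac{\frac{1}{u + 6686} + d}{4474 + \frac{1550}{29607}} = \frac{\frac{1}{49145 + 6686} + \left(18821 - i \sqrt{107}\right)}{4474 + \frac{1550}{29607}} = \frac{\frac{1}{55831} + \left(18821 - i \sqrt{107}\right)}{4474 + 1550 \cdot \frac{1}{29607}} = \frac{\frac{1}{55831} + \left(18821 - i \sqrt{107}\right)}{4474 + \frac{1550}{29607}} = \frac{\frac{1050795252}{55831} - i \sqrt{107}}{\frac{132463268}{29607}} = \left(\frac{1050795252}{55831} - i \sqrt{107}\right) \frac{29607}{132463268} = \frac{7777723756491}{1848889178927} - \frac{29607 i \sqrt{107}}{132463268}$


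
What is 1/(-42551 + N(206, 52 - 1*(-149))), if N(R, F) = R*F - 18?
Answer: -1/1163 ≈ -0.00085985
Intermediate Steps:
N(R, F) = -18 + F*R (N(R, F) = F*R - 18 = -18 + F*R)
1/(-42551 + N(206, 52 - 1*(-149))) = 1/(-42551 + (-18 + (52 - 1*(-149))*206)) = 1/(-42551 + (-18 + (52 + 149)*206)) = 1/(-42551 + (-18 + 201*206)) = 1/(-42551 + (-18 + 41406)) = 1/(-42551 + 41388) = 1/(-1163) = -1/1163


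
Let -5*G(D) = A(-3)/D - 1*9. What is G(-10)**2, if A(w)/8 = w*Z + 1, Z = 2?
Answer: 1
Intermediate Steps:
A(w) = 8 + 16*w (A(w) = 8*(w*2 + 1) = 8*(2*w + 1) = 8*(1 + 2*w) = 8 + 16*w)
G(D) = 9/5 + 8/D (G(D) = -((8 + 16*(-3))/D - 1*9)/5 = -((8 - 48)/D - 9)/5 = -(-40/D - 9)/5 = -(-9 - 40/D)/5 = 9/5 + 8/D)
G(-10)**2 = (9/5 + 8/(-10))**2 = (9/5 + 8*(-1/10))**2 = (9/5 - 4/5)**2 = 1**2 = 1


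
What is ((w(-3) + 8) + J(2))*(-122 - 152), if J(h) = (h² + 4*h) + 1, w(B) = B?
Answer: -4932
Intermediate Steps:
J(h) = 1 + h² + 4*h
((w(-3) + 8) + J(2))*(-122 - 152) = ((-3 + 8) + (1 + 2² + 4*2))*(-122 - 152) = (5 + (1 + 4 + 8))*(-274) = (5 + 13)*(-274) = 18*(-274) = -4932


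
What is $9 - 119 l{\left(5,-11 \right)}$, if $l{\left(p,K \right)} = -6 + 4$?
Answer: $247$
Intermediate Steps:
$l{\left(p,K \right)} = -2$
$9 - 119 l{\left(5,-11 \right)} = 9 - -238 = 9 + 238 = 247$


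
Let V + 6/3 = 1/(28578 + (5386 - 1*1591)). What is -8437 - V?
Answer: -273066256/32373 ≈ -8435.0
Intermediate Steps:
V = -64745/32373 (V = -2 + 1/(28578 + (5386 - 1*1591)) = -2 + 1/(28578 + (5386 - 1591)) = -2 + 1/(28578 + 3795) = -2 + 1/32373 = -64745/32373 ≈ -2.0000)
-8437 - V = -8437 - 1*(-64745/32373) = -8437 + 64745/32373 = -273066256/32373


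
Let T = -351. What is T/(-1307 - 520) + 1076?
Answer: 218467/203 ≈ 1076.2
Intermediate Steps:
T/(-1307 - 520) + 1076 = -351/(-1307 - 520) + 1076 = -351/(-1827) + 1076 = -351*(-1/1827) + 1076 = 39/203 + 1076 = 218467/203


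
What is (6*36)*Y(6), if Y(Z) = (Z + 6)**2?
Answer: 31104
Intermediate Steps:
Y(Z) = (6 + Z)**2
(6*36)*Y(6) = (6*36)*(6 + 6)**2 = 216*12**2 = 216*144 = 31104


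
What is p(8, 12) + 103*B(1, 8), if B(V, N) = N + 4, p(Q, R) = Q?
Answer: 1244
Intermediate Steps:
B(V, N) = 4 + N
p(8, 12) + 103*B(1, 8) = 8 + 103*(4 + 8) = 8 + 103*12 = 8 + 1236 = 1244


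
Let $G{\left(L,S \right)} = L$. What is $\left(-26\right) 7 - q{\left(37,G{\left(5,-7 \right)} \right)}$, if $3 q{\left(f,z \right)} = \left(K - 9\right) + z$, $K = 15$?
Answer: $- \frac{557}{3} \approx -185.67$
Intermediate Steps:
$q{\left(f,z \right)} = 2 + \frac{z}{3}$ ($q{\left(f,z \right)} = \frac{\left(15 - 9\right) + z}{3} = \frac{6 + z}{3} = 2 + \frac{z}{3}$)
$\left(-26\right) 7 - q{\left(37,G{\left(5,-7 \right)} \right)} = \left(-26\right) 7 - \left(2 + \frac{1}{3} \cdot 5\right) = -182 - \left(2 + \frac{5}{3}\right) = -182 - \frac{11}{3} = - \frac{557}{3}$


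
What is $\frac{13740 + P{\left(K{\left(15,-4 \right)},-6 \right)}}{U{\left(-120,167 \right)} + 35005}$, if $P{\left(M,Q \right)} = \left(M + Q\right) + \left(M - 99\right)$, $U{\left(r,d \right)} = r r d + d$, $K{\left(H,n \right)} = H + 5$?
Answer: $\frac{13675}{2439972} \approx 0.0056046$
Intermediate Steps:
$K{\left(H,n \right)} = 5 + H$
$U{\left(r,d \right)} = d + d r^{2}$ ($U{\left(r,d \right)} = r^{2} d + d = d r^{2} + d = d + d r^{2}$)
$P{\left(M,Q \right)} = -99 + Q + 2 M$ ($P{\left(M,Q \right)} = \left(M + Q\right) + \left(M - 99\right) = \left(M + Q\right) + \left(-99 + M\right) = -99 + Q + 2 M$)
$\frac{13740 + P{\left(K{\left(15,-4 \right)},-6 \right)}}{U{\left(-120,167 \right)} + 35005} = \frac{13740 - \left(105 - 2 \left(5 + 15\right)\right)}{167 \left(1 + \left(-120\right)^{2}\right) + 35005} = \frac{13740 - 65}{167 \left(1 + 14400\right) + 35005} = \frac{13740 - 65}{167 \cdot 14401 + 35005} = \frac{13740 - 65}{2404967 + 35005} = \frac{13675}{2439972}$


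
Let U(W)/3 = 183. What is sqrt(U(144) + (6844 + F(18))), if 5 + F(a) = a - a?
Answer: 2*sqrt(1847) ≈ 85.953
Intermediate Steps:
F(a) = -5 (F(a) = -5 + (a - a) = -5 + 0 = -5)
U(W) = 549 (U(W) = 3*183 = 549)
sqrt(U(144) + (6844 + F(18))) = sqrt(549 + (6844 - 5)) = sqrt(549 + 6839) = sqrt(7388) = 2*sqrt(1847)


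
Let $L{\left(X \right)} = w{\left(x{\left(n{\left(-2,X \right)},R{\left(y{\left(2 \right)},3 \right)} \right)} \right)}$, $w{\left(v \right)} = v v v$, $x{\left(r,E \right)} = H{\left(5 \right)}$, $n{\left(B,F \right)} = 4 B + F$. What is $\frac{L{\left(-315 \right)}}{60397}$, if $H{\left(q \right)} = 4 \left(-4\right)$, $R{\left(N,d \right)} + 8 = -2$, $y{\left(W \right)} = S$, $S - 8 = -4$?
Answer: $- \frac{4096}{60397} \approx -0.067818$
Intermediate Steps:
$S = 4$ ($S = 8 - 4 = 4$)
$y{\left(W \right)} = 4$
$R{\left(N,d \right)} = -10$ ($R{\left(N,d \right)} = -8 - 2 = -10$)
$n{\left(B,F \right)} = F + 4 B$
$H{\left(q \right)} = -16$
$x{\left(r,E \right)} = -16$
$w{\left(v \right)} = v^{3}$ ($w{\left(v \right)} = v^{2} v = v^{3}$)
$L{\left(X \right)} = -4096$ ($L{\left(X \right)} = \left(-16\right)^{3} = -4096$)
$\frac{L{\left(-315 \right)}}{60397} = - \frac{4096}{60397}$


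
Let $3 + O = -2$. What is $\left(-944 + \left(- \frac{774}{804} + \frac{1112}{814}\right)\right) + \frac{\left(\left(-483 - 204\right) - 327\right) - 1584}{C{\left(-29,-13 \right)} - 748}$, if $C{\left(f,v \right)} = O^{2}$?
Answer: $- \frac{12355081003}{13143658} \approx -940.0$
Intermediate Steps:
$O = -5$ ($O = -3 - 2 = -5$)
$C{\left(f,v \right)} = 25$ ($C{\left(f,v \right)} = \left(-5\right)^{2} = 25$)
$\left(-944 + \left(- \frac{774}{804} + \frac{1112}{814}\right)\right) + \frac{\left(\left(-483 - 204\right) - 327\right) - 1584}{C{\left(-29,-13 \right)} - 748} = \left(-944 + \left(- \frac{774}{804} + \frac{1112}{814}\right)\right) + \frac{\left(\left(-483 - 204\right) - 327\right) - 1584}{25 - 748} = \left(-944 + \left(\left(-774\right) \frac{1}{804} + 1112 \cdot \frac{1}{814}\right)\right) + \frac{\left(-687 - 327\right) - 1584}{-723} = \left(-944 + \left(- \frac{129}{134} + \frac{556}{407}\right)\right) + \left(-1014 - 1584\right) \left(- \frac{1}{723}\right) = \left(-944 + \frac{22001}{54538}\right) - - \frac{866}{241} = - \frac{51461871}{54538} + \frac{866}{241} = - \frac{12355081003}{13143658}$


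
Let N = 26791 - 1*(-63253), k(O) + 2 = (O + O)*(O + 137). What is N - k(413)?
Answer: -364254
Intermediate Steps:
k(O) = -2 + 2*O*(137 + O) (k(O) = -2 + (O + O)*(O + 137) = -2 + (2*O)*(137 + O) = -2 + 2*O*(137 + O))
N = 90044 (N = 26791 + 63253 = 90044)
N - k(413) = 90044 - (-2 + 2*413² + 274*413) = 90044 - (-2 + 2*170569 + 113162) = 90044 - (-2 + 341138 + 113162) = 90044 - 1*454298 = 90044 - 454298 = -364254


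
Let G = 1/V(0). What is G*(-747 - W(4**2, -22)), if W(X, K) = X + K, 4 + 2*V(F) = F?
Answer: 741/2 ≈ 370.50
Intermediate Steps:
V(F) = -2 + F/2
G = -1/2 (G = 1/(-2 + (1/2)*0) = 1/(-2 + 0) = 1/(-2) = -1/2 ≈ -0.50000)
W(X, K) = K + X
G*(-747 - W(4**2, -22)) = -(-747 - (-22 + 4**2))/2 = -(-747 - (-22 + 16))/2 = -(-747 - 1*(-6))/2 = -(-747 + 6)/2 = -1/2*(-741) = 741/2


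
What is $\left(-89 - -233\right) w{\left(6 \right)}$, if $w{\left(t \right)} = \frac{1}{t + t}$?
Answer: $12$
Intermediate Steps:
$w{\left(t \right)} = \frac{1}{2 t}$
$\left(-89 - -233\right) w{\left(6 \right)} = \left(-89 - -233\right) \frac{1}{2 \cdot 6} = \left(-89 + 233\right) \frac{1}{2} \cdot \frac{1}{6} = 144 \cdot \frac{1}{12} = 12$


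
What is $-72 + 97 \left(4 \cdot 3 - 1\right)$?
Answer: $995$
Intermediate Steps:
$-72 + 97 \left(4 \cdot 3 - 1\right) = -72 + 97 \left(12 - 1\right) = -72 + 97 \cdot 11 = -72 + 1067 = 995$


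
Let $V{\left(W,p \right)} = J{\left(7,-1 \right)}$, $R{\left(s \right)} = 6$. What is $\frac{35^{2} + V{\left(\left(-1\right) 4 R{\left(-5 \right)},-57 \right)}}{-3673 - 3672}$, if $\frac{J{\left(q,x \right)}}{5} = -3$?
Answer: $- \frac{242}{1469} \approx -0.16474$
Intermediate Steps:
$J{\left(q,x \right)} = -15$ ($J{\left(q,x \right)} = 5 \left(-3\right) = -15$)
$V{\left(W,p \right)} = -15$
$\frac{35^{2} + V{\left(\left(-1\right) 4 R{\left(-5 \right)},-57 \right)}}{-3673 - 3672} = \frac{35^{2} - 15}{-3673 - 3672} = \frac{1225 - 15}{-7345} = 1210 \left(- \frac{1}{7345}\right) = - \frac{242}{1469}$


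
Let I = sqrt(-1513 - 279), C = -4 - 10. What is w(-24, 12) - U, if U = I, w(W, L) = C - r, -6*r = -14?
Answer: -49/3 - 16*I*sqrt(7) ≈ -16.333 - 42.332*I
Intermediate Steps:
r = 7/3 (r = -1/6*(-14) = 7/3 ≈ 2.3333)
C = -14
w(W, L) = -49/3 (w(W, L) = -14 - 1*7/3 = -14 - 7/3 = -49/3)
I = 16*I*sqrt(7) (I = sqrt(-1792) = 16*I*sqrt(7) ≈ 42.332*I)
U = 16*I*sqrt(7) ≈ 42.332*I
w(-24, 12) - U = -49/3 - 16*I*sqrt(7)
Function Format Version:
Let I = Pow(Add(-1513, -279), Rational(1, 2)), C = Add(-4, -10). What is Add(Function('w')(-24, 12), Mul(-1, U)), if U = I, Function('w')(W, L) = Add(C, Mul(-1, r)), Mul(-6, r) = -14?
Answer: Add(Rational(-49, 3), Mul(-16, I, Pow(7, Rational(1, 2)))) ≈ Add(-16.333, Mul(-42.332, I))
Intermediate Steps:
r = Rational(7, 3) (r = Mul(Rational(-1, 6), -14) = Rational(7, 3) ≈ 2.3333)
C = -14
Function('w')(W, L) = Rational(-49, 3) (Function('w')(W, L) = Add(-14, Mul(-1, Rational(7, 3))) = Add(-14, Rational(-7, 3)) = Rational(-49, 3))
I = Mul(16, I, Pow(7, Rational(1, 2))) (I = Pow(-1792, Rational(1, 2)) = Mul(16, I, Pow(7, Rational(1, 2))) ≈ Mul(42.332, I))
U = Mul(16, I, Pow(7, Rational(1, 2))) ≈ Mul(42.332, I)
Add(Function('w')(-24, 12), Mul(-1, U)) = Add(Rational(-49, 3), Mul(-1, Mul(16, I, Pow(7, Rational(1, 2))))) = Add(Rational(-49, 3), Mul(-16, I, Pow(7, Rational(1, 2))))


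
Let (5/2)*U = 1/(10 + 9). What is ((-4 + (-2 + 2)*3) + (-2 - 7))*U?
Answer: -26/95 ≈ -0.27368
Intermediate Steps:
U = 2/95 (U = 2/(5*(10 + 9)) = (2/5)/19 = (2/5)*(1/19) = 2/95 ≈ 0.021053)
((-4 + (-2 + 2)*3) + (-2 - 7))*U = ((-4 + (-2 + 2)*3) + (-2 - 7))*(2/95) = ((-4 + 0*3) - 9)*(2/95) = ((-4 + 0) - 9)*(2/95) = (-4 - 9)*(2/95) = -13*2/95 = -26/95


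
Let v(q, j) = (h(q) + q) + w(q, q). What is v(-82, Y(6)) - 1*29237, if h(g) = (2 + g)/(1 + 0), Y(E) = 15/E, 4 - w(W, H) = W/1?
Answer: -29313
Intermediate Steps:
w(W, H) = 4 - W (w(W, H) = 4 - W/1 = 4 - W)
h(g) = 2 + g (h(g) = (2 + g)/1 = (2 + g)*1 = 2 + g)
v(q, j) = 6 + q (v(q, j) = ((2 + q) + q) + (4 - q) = (2 + 2*q) + (4 - q) = 6 + q)
v(-82, Y(6)) - 1*29237 = (6 - 82) - 1*29237 = -76 - 29237 = -29313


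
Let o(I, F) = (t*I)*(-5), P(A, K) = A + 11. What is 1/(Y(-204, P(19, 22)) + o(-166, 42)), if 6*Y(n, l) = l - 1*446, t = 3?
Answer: 3/7262 ≈ 0.00041311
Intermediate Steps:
P(A, K) = 11 + A
Y(n, l) = -223/3 + l/6 (Y(n, l) = (l - 1*446)/6 = (l - 446)/6 = (-446 + l)/6 = -223/3 + l/6)
o(I, F) = -15*I (o(I, F) = (3*I)*(-5) = -15*I)
1/(Y(-204, P(19, 22)) + o(-166, 42)) = 1/((-223/3 + (11 + 19)/6) - 15*(-166)) = 1/((-223/3 + (⅙)*30) + 2490) = 1/((-223/3 + 5) + 2490) = 1/(-208/3 + 2490) = 1/(7262/3) = 3/7262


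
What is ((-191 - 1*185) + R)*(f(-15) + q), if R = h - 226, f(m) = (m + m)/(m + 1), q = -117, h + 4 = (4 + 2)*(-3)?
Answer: 501696/7 ≈ 71671.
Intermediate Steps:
h = -22 (h = -4 + (4 + 2)*(-3) = -4 + 6*(-3) = -4 - 18 = -22)
f(m) = 2*m/(1 + m) (f(m) = (2*m)/(1 + m) = 2*m/(1 + m))
R = -248 (R = -22 - 226 = -248)
((-191 - 1*185) + R)*(f(-15) + q) = ((-191 - 1*185) - 248)*(2*(-15)/(1 - 15) - 117) = ((-191 - 185) - 248)*(2*(-15)/(-14) - 117) = (-376 - 248)*(2*(-15)*(-1/14) - 117) = -624*(15/7 - 117) = -624*(-804/7) = 501696/7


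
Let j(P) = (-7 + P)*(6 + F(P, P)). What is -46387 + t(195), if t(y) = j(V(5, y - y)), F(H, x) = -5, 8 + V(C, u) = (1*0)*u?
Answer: -46402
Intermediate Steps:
V(C, u) = -8 (V(C, u) = -8 + (1*0)*u = -8 + 0*u = -8 + 0 = -8)
j(P) = -7 + P (j(P) = (-7 + P)*(6 - 5) = (-7 + P)*1 = -7 + P)
t(y) = -15 (t(y) = -7 - 8 = -15)
-46387 + t(195) = -46387 - 15 = -46402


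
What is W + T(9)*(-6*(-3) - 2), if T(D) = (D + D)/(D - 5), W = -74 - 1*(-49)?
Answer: 47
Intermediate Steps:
W = -25 (W = -74 + 49 = -25)
T(D) = 2*D/(-5 + D) (T(D) = (2*D)/(-5 + D) = 2*D/(-5 + D))
W + T(9)*(-6*(-3) - 2) = -25 + (2*9/(-5 + 9))*(-6*(-3) - 2) = -25 + (2*9/4)*(18 - 2) = -25 + (2*9*(1/4))*16 = -25 + (9/2)*16 = -25 + 72 = 47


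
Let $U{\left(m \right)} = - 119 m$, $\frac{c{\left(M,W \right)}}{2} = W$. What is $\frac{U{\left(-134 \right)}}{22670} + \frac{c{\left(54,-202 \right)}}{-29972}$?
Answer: $\frac{60886524}{84933155} \approx 0.71688$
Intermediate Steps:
$c{\left(M,W \right)} = 2 W$
$\frac{U{\left(-134 \right)}}{22670} + \frac{c{\left(54,-202 \right)}}{-29972} = \frac{\left(-119\right) \left(-134\right)}{22670} + \frac{2 \left(-202\right)}{-29972} = 15946 \cdot \frac{1}{22670} - - \frac{101}{7493} = \frac{7973}{11335} + \frac{101}{7493} = \frac{60886524}{84933155}$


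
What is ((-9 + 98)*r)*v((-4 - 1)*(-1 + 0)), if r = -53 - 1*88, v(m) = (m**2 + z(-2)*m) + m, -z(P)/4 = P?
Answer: -878430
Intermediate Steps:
z(P) = -4*P
v(m) = m**2 + 9*m (v(m) = (m**2 + (-4*(-2))*m) + m = (m**2 + 8*m) + m = m**2 + 9*m)
r = -141 (r = -53 - 88 = -141)
((-9 + 98)*r)*v((-4 - 1)*(-1 + 0)) = ((-9 + 98)*(-141))*(((-4 - 1)*(-1 + 0))*(9 + (-4 - 1)*(-1 + 0))) = (89*(-141))*((-5*(-1))*(9 - 5*(-1))) = -62745*(9 + 5) = -62745*14 = -12549*70 = -878430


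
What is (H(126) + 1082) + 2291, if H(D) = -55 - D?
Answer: 3192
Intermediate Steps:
(H(126) + 1082) + 2291 = ((-55 - 1*126) + 1082) + 2291 = ((-55 - 126) + 1082) + 2291 = (-181 + 1082) + 2291 = 901 + 2291 = 3192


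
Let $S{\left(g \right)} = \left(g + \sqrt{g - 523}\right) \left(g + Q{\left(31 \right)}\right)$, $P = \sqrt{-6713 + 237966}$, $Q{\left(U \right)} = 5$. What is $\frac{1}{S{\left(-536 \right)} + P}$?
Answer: $\frac{1}{284616 + \sqrt{231253} - 531 i \sqrt{1059}} \approx 3.4947 \cdot 10^{-6} + 2.1182 \cdot 10^{-7} i$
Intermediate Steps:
$P = \sqrt{231253} \approx 480.89$
$S{\left(g \right)} = \left(5 + g\right) \left(g + \sqrt{-523 + g}\right)$ ($S{\left(g \right)} = \left(g + \sqrt{g - 523}\right) \left(g + 5\right) = \left(g + \sqrt{-523 + g}\right) \left(5 + g\right) = \left(5 + g\right) \left(g + \sqrt{-523 + g}\right)$)
$\frac{1}{S{\left(-536 \right)} + P} = \frac{1}{\left(\left(-536\right)^{2} + 5 \left(-536\right) + 5 \sqrt{-523 - 536} - 536 \sqrt{-523 - 536}\right) + \sqrt{231253}} = \frac{1}{\left(287296 - 2680 + 5 \sqrt{-1059} - 536 \sqrt{-1059}\right) + \sqrt{231253}} = \frac{1}{\left(287296 - 2680 + 5 i \sqrt{1059} - 536 i \sqrt{1059}\right) + \sqrt{231253}} = \frac{1}{\left(284616 - 531 i \sqrt{1059}\right) + \sqrt{231253}} = \frac{1}{284616 + \sqrt{231253} - 531 i \sqrt{1059}}$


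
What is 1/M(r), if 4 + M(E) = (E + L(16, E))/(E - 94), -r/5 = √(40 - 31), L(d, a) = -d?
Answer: -109/405 ≈ -0.26914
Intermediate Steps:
r = -15 (r = -5*√(40 - 31) = -5*√9 = -5*3 = -15)
M(E) = -4 + (-16 + E)/(-94 + E) (M(E) = -4 + (E - 1*16)/(E - 94) = -4 + (E - 16)/(-94 + E) = -4 + (-16 + E)/(-94 + E))
1/M(r) = 1/(3*(120 - 1*(-15))/(-94 - 15)) = 1/(3*(120 + 15)/(-109)) = 1/(3*(-1/109)*135) = 1/(-405/109) = -109/405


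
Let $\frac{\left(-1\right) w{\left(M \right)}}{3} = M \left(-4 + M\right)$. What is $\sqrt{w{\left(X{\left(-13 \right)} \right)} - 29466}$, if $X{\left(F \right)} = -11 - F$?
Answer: $i \sqrt{29454} \approx 171.62 i$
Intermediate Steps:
$w{\left(M \right)} = - 3 M \left(-4 + M\right)$
$\sqrt{w{\left(X{\left(-13 \right)} \right)} - 29466} = \sqrt{3 \left(-11 - -13\right) \left(4 - \left(-11 - -13\right)\right) - 29466} = \sqrt{3 \left(-11 + 13\right) \left(4 - \left(-11 + 13\right)\right) - 29466} = \sqrt{3 \cdot 2 \left(4 - 2\right) - 29466} = \sqrt{3 \cdot 2 \cdot 2 - 29466} = \sqrt{12 - 29466} = \sqrt{-29454} = i \sqrt{29454}$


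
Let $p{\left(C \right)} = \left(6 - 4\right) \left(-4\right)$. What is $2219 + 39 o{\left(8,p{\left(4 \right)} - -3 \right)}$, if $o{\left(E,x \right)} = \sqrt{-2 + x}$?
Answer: $2219 + 39 i \sqrt{7} \approx 2219.0 + 103.18 i$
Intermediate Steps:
$p{\left(C \right)} = -8$ ($p{\left(C \right)} = \left(6 - 4\right) \left(-4\right) = 2 \left(-4\right) = -8$)
$2219 + 39 o{\left(8,p{\left(4 \right)} - -3 \right)} = 2219 + 39 \sqrt{-2 - 5} = 2219 + 39 \sqrt{-7} = 2219 + 39 i \sqrt{7}$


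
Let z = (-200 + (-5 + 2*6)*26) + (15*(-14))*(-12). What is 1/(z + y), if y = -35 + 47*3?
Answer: 1/2608 ≈ 0.00038344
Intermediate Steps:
y = 106 (y = -35 + 141 = 106)
z = 2502 (z = (-200 + (-5 + 12)*26) - 210*(-12) = (-200 + 7*26) + 2520 = (-200 + 182) + 2520 = -18 + 2520 = 2502)
1/(z + y) = 1/(2502 + 106) = 1/2608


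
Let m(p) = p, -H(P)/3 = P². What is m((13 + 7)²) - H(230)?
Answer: 159100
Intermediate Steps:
H(P) = -3*P²
m((13 + 7)²) - H(230) = (13 + 7)² - (-3)*230² = 20² - (-3)*52900 = 400 - 1*(-158700) = 400 + 158700 = 159100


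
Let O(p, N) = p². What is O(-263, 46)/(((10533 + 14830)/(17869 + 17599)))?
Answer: 2453286092/25363 ≈ 96727.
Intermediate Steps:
O(-263, 46)/(((10533 + 14830)/(17869 + 17599))) = (-263)²/(((10533 + 14830)/(17869 + 17599))) = 69169/((25363/35468)) = 69169/((25363*(1/35468))) = 69169/(25363/35468) = 69169*(35468/25363) = 2453286092/25363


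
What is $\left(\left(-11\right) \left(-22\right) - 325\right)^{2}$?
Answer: $6889$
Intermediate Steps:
$\left(\left(-11\right) \left(-22\right) - 325\right)^{2} = \left(242 - 325\right)^{2} = \left(-83\right)^{2} = 6889$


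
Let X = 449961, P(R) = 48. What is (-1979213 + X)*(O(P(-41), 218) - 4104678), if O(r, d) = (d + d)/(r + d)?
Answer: 834852243056912/133 ≈ 6.2771e+12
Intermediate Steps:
O(r, d) = 2*d/(d + r) (O(r, d) = (2*d)/(d + r) = 2*d/(d + r))
(-1979213 + X)*(O(P(-41), 218) - 4104678) = (-1979213 + 449961)*(2*218/(218 + 48) - 4104678) = -1529252*(2*218/266 - 4104678) = -1529252*(2*218*(1/266) - 4104678) = -1529252*(218/133 - 4104678) = -1529252*(-545921956/133) = 834852243056912/133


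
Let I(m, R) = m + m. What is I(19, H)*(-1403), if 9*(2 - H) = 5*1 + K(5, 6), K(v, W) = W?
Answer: -53314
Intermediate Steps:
H = 7/9 (H = 2 - (5*1 + 6)/9 = 2 - (5 + 6)/9 = 2 - ⅑*11 = 2 - 11/9 = 7/9 ≈ 0.77778)
I(m, R) = 2*m
I(19, H)*(-1403) = (2*19)*(-1403) = 38*(-1403) = -53314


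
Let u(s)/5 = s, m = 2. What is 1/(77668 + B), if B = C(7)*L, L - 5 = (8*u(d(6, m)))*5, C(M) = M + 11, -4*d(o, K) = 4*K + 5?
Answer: 1/66058 ≈ 1.5138e-5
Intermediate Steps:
d(o, K) = -5/4 - K (d(o, K) = -(4*K + 5)/4 = -(5 + 4*K)/4 = -5/4 - K)
u(s) = 5*s
C(M) = 11 + M
L = -645 (L = 5 + (8*(5*(-5/4 - 1*2)))*5 = 5 + (8*(5*(-5/4 - 2)))*5 = 5 + (8*(5*(-13/4)))*5 = 5 + (8*(-65/4))*5 = 5 - 130*5 = 5 - 650 = -645)
B = -11610 (B = (11 + 7)*(-645) = 18*(-645) = -11610)
1/(77668 + B) = 1/(77668 - 11610) = 1/66058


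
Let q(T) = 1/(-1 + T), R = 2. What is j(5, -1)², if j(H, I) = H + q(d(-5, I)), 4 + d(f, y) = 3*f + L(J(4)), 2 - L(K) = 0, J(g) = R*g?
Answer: 7921/324 ≈ 24.448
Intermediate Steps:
J(g) = 2*g
L(K) = 2 (L(K) = 2 - 1*0 = 2 + 0 = 2)
d(f, y) = -2 + 3*f (d(f, y) = -4 + (3*f + 2) = -4 + (2 + 3*f) = -2 + 3*f)
j(H, I) = -1/18 + H (j(H, I) = H + 1/(-1 + (-2 + 3*(-5))) = H + 1/(-1 + (-2 - 15)) = H + 1/(-1 - 17) = H + 1/(-18) = H - 1/18 = -1/18 + H)
j(5, -1)² = (-1/18 + 5)² = (89/18)² = 7921/324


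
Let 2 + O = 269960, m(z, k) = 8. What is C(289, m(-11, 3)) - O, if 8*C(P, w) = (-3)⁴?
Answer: -2159583/8 ≈ -2.6995e+5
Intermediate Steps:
O = 269958 (O = -2 + 269960 = 269958)
C(P, w) = 81/8 (C(P, w) = (⅛)*(-3)⁴ = (⅛)*81 = 81/8)
C(289, m(-11, 3)) - O = 81/8 - 1*269958 = 81/8 - 269958 = -2159583/8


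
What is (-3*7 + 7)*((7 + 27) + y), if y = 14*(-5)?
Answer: 504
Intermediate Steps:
y = -70
(-3*7 + 7)*((7 + 27) + y) = (-3*7 + 7)*((7 + 27) - 70) = (-21 + 7)*(34 - 70) = -14*(-36) = 504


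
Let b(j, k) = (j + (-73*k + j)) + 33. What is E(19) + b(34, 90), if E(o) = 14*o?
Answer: -6203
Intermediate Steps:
b(j, k) = 33 - 73*k + 2*j (b(j, k) = (j + (j - 73*k)) + 33 = (-73*k + 2*j) + 33 = 33 - 73*k + 2*j)
E(19) + b(34, 90) = 14*19 + (33 - 73*90 + 2*34) = 266 + (33 - 6570 + 68) = 266 - 6469 = -6203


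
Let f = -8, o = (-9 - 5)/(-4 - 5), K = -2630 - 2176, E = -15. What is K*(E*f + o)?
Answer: -584196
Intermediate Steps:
K = -4806
o = 14/9 (o = -14/(-9) = -14*(-1/9) = 14/9 ≈ 1.5556)
K*(E*f + o) = -4806*(-15*(-8) + 14/9) = -4806*(120 + 14/9) = -4806*1094/9 = -584196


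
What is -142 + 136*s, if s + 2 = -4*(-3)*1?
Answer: 1218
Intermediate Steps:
s = 10 (s = -2 - 4*(-3)*1 = -2 + 12*1 = -2 + 12 = 10)
-142 + 136*s = -142 + 136*10 = -142 + 1360 = 1218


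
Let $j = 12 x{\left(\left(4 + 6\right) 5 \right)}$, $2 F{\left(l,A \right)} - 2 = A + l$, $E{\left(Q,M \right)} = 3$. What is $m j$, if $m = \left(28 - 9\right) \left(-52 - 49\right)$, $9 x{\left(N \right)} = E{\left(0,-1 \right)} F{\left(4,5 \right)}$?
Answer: $-42218$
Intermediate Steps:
$F{\left(l,A \right)} = 1 + \frac{A}{2} + \frac{l}{2}$ ($F{\left(l,A \right)} = 1 + \frac{A + l}{2} = 1 + \left(\frac{A}{2} + \frac{l}{2}\right) = 1 + \frac{A}{2} + \frac{l}{2}$)
$x{\left(N \right)} = \frac{11}{6}$ ($x{\left(N \right)} = \frac{3 \left(1 + \frac{1}{2} \cdot 5 + \frac{1}{2} \cdot 4\right)}{9} = \frac{3 \left(1 + \frac{5}{2} + 2\right)}{9} = \frac{3 \cdot \frac{11}{2}}{9} = \frac{1}{9} \cdot \frac{33}{2} = \frac{11}{6}$)
$j = 22$ ($j = 12 \cdot \frac{11}{6} = 22$)
$m = -1919$ ($m = 19 \left(-101\right) = -1919$)
$m j = \left(-1919\right) 22 = -42218$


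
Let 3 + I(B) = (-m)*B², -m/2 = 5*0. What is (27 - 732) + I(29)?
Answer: -708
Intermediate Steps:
m = 0 (m = -10*0 = -2*0 = 0)
I(B) = -3 (I(B) = -3 + (-1*0)*B² = -3 + 0*B² = -3 + 0 = -3)
(27 - 732) + I(29) = (27 - 732) - 3 = -705 - 3 = -708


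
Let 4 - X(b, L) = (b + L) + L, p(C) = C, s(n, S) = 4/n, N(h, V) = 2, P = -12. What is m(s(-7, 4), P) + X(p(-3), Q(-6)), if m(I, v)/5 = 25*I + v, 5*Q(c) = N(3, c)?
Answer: -4383/35 ≈ -125.23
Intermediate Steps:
Q(c) = ⅖ (Q(c) = (⅕)*2 = ⅖)
X(b, L) = 4 - b - 2*L (X(b, L) = 4 - ((b + L) + L) = 4 - ((L + b) + L) = 4 - (b + 2*L) = 4 + (-b - 2*L) = 4 - b - 2*L)
m(I, v) = 5*v + 125*I (m(I, v) = 5*(25*I + v) = 5*(v + 25*I) = 5*v + 125*I)
m(s(-7, 4), P) + X(p(-3), Q(-6)) = (5*(-12) + 125*(4/(-7))) + (4 - 1*(-3) - 2*⅖) = (-60 + 125*(4*(-⅐))) + (4 + 3 - ⅘) = (-60 + 125*(-4/7)) + 31/5 = (-60 - 500/7) + 31/5 = -920/7 + 31/5 = -4383/35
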